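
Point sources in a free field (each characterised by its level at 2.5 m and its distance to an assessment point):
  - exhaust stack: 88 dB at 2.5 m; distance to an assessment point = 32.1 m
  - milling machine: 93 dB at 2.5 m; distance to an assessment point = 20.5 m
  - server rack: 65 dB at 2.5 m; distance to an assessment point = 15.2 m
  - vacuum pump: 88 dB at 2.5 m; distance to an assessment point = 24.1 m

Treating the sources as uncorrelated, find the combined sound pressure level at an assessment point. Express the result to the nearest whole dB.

First find each source's level at the receiver (point-source: −20·log₁₀(r/r_ref)), then combine on an intensity basis.
exhaust stack: 88 − 20·log₁₀(32.1/2.5) = 88 − 22.17 = 65.83 dB.
milling machine: 93 − 20·log₁₀(20.5/2.5) = 93 − 18.28 = 74.72 dB.
server rack: 65 − 20·log₁₀(15.2/2.5) = 65 − 15.68 = 49.32 dB.
vacuum pump: 88 − 20·log₁₀(24.1/2.5) = 88 − 19.68 = 68.32 dB.
Σ 10^(L/10) = 4.038e+07 → L_total = 10·log₁₀(4.038e+07) = 76.06 dB.

76 dB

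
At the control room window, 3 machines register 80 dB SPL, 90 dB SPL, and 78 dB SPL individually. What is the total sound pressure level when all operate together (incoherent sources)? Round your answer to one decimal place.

Incoherent sources combine by intensity addition: L_total = 10·log₁₀(Σ 10^(L_i/10)).
Σ 10^(L/10) = 10^(80/10) + 10^(90/10) + 10^(78/10) = 1.163e+09.
L_total = 10·log₁₀(1.163e+09) = 90.66 dB SPL.

90.7 dB SPL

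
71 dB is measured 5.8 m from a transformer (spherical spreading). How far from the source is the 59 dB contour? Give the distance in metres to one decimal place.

23.1 m

For a point source L₁ − L₂ = 20·log₁₀(r₂/r₁), so r₂ = r₁·10^((L₁−L₂)/20).
r₂ = 5.8·10^((71−59)/20) = 5.8·10^(12.0/20) = 23.09 m.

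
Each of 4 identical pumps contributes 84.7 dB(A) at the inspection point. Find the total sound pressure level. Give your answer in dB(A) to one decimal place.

90.7 dB(A)

L_total = L₁ + 10·log₁₀ N for N identical incoherent sources.
L_total = 84.7 + 10·log₁₀(4) = 84.7 + 6.021 = 90.72 dB(A).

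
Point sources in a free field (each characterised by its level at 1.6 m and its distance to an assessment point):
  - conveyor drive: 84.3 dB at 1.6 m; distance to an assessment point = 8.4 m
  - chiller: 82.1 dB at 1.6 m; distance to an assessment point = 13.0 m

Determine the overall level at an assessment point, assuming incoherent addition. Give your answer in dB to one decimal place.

Apply inverse-square spreading to bring every level to the receiver, then sum 10^(L/10).
conveyor drive: 84.3 − 20·log₁₀(8.4/1.6) = 84.3 − 14.40 = 69.90 dB.
chiller: 82.1 − 20·log₁₀(13.0/1.6) = 82.1 − 18.20 = 63.90 dB.
Σ 10^(L/10) = 1.222e+07 → L_total = 10·log₁₀(1.222e+07) = 70.87 dB.

70.9 dB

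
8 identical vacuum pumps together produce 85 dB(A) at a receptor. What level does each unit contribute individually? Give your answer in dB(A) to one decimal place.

76.0 dB(A)

For N identical incoherent sources L_total = L₁ + 10·log₁₀ N, so L₁ = 85 − 10·log₁₀(8) = 85 − 9.031.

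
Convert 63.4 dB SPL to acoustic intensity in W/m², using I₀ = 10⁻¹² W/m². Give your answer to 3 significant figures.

2.19e-06 W/m²

I = I₀·10^(L/10) = 10⁻¹² × 10^(63.4/10) = 10^(-5.660).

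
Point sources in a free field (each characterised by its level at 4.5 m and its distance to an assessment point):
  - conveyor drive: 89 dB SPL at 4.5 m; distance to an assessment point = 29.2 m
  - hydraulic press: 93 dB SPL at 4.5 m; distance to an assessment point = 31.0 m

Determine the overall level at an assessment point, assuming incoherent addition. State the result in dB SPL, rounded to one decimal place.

77.8 dB SPL

Propagate each source to the receiver with L = L_ref − 20·log₁₀(r/r_ref), then add intensities.
conveyor drive: 89 − 20·log₁₀(29.2/4.5) = 89 − 16.24 = 72.76 dB SPL.
hydraulic press: 93 − 20·log₁₀(31.0/4.5) = 93 − 16.76 = 76.24 dB SPL.
Σ 10^(L/10) = 6.091e+07 → L_total = 10·log₁₀(6.091e+07) = 77.85 dB SPL.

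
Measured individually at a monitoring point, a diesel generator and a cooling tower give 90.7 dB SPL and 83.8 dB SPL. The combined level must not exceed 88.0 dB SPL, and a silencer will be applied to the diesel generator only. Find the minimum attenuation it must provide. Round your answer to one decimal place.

The untreated sources together contribute 10^(83.8/10) = 2.399e+08, i.e. 83.80 dB SPL.
To meet 88.0 dB SPL overall, the treated diesel generator may contribute at most 10^(88.0/10) − 2.399e+08 = 3.911e+08, i.e. 85.92 dB SPL.
So the diesel generator must be reduced from 90.7 to 85.92 dB SPL: IL = 4.78 dB.

4.8 dB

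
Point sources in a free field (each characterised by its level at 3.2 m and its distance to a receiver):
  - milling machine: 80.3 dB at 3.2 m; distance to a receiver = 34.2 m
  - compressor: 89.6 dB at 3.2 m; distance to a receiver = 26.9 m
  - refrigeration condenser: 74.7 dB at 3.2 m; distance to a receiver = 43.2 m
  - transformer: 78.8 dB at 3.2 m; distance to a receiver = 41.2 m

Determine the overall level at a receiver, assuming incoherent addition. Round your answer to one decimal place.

Apply inverse-square spreading to bring every level to the receiver, then sum 10^(L/10).
milling machine: 80.3 − 20·log₁₀(34.2/3.2) = 80.3 − 20.58 = 59.72 dB.
compressor: 89.6 − 20·log₁₀(26.9/3.2) = 89.6 − 18.49 = 71.11 dB.
refrigeration condenser: 74.7 − 20·log₁₀(43.2/3.2) = 74.7 − 22.61 = 52.09 dB.
transformer: 78.8 − 20·log₁₀(41.2/3.2) = 78.8 − 22.19 = 56.61 dB.
Σ 10^(L/10) = 1.446e+07 → L_total = 10·log₁₀(1.446e+07) = 71.60 dB.

71.6 dB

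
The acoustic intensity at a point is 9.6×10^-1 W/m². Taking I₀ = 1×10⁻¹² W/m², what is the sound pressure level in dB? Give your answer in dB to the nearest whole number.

120 dB

L = 10·log₁₀(I/I₀) = 10·log₁₀(9.6×10^-1/10⁻¹²) = 10·log₁₀(9.6×10^11).
L = 10·(0.9823 + 11) = 119.82 dB.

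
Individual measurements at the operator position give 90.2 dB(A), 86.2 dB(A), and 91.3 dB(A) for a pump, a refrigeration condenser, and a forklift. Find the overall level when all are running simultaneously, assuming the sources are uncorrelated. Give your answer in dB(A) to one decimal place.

94.5 dB(A)

For uncorrelated sources the intensities add, so convert each level to linear form, sum, and take 10·log₁₀ of the total.
Σ 10^(L/10) = 10^(90.2/10) + 10^(86.2/10) + 10^(91.3/10) = 2.813e+09.
L_total = 10·log₁₀(2.813e+09) = 94.49 dB(A).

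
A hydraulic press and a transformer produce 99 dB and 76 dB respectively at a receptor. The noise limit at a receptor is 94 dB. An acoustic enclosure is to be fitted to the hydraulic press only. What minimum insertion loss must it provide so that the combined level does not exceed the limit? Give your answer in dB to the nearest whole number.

Fixed contribution from the other source: Σ 10^(L/10) = 10^(76/10) = 3.981e+07 (76.00 dB).
To meet 94 dB overall, the treated hydraulic press may contribute at most 10^(94/10) − 3.981e+07 = 2.472e+09, i.e. 93.93 dB.
Required insertion loss = 99 − 93.93 = 5.07 dB.

5 dB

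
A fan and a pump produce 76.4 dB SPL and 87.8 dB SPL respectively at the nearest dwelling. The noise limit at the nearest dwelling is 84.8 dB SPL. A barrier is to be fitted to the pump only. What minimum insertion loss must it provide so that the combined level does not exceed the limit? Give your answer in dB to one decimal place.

3.7 dB

Fixed contribution from the other source: Σ 10^(L/10) = 10^(76.4/10) = 4.365e+07 (76.40 dB SPL).
To meet 84.8 dB SPL overall, the treated pump may contribute at most 10^(84.8/10) − 4.365e+07 = 2.583e+08, i.e. 84.12 dB SPL.
Required insertion loss = 87.8 − 84.12 = 3.68 dB.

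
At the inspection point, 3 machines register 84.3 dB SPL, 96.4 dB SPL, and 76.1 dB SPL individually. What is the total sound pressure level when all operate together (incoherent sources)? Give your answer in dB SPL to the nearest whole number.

97 dB SPL

Incoherent sources combine by intensity addition: L_total = 10·log₁₀(Σ 10^(L_i/10)).
Σ 10^(L/10) = 10^(84.3/10) + 10^(96.4/10) + 10^(76.1/10) = 4.675e+09.
L_total = 10·log₁₀(4.675e+09) = 96.70 dB SPL.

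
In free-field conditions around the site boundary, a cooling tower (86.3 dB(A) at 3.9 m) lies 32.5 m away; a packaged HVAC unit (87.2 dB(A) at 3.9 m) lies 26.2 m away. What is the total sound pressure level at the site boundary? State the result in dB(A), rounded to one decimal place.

First find each source's level at the receiver (point-source: −20·log₁₀(r/r_ref)), then combine on an intensity basis.
cooling tower: 86.3 − 20·log₁₀(32.5/3.9) = 86.3 − 18.42 = 67.88 dB(A).
packaged HVAC unit: 87.2 − 20·log₁₀(26.2/3.9) = 87.2 − 16.54 = 70.66 dB(A).
Σ 10^(L/10) = 1.777e+07 → L_total = 10·log₁₀(1.777e+07) = 72.50 dB(A).

72.5 dB(A)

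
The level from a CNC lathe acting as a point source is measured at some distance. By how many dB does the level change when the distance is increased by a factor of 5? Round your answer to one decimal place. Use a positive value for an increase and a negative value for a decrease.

-14.0 dB

With spherical spreading the level changes by −20·log₁₀(r₂/r₁).
ΔL = −20·log₁₀(5) = -13.98 dB.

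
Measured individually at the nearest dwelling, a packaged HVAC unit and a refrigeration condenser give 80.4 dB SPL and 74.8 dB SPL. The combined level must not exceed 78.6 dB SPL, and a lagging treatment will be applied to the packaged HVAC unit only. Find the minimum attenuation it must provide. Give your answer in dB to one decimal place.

4.1 dB

The untreated sources together contribute 10^(74.8/10) = 3.020e+07, i.e. 74.80 dB SPL.
To meet 78.6 dB SPL overall, the treated packaged HVAC unit may contribute at most 10^(78.6/10) − 3.020e+07 = 4.224e+07, i.e. 76.26 dB SPL.
Required insertion loss = 80.4 − 76.26 = 4.14 dB.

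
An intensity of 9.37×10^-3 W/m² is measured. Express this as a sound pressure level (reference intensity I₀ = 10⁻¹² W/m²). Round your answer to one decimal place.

Dividing by I₀ shifts the exponent by 12: I/I₀ = 9.37×10^9.
L = 10·(0.9717 + 9) = 99.72 dB.

99.7 dB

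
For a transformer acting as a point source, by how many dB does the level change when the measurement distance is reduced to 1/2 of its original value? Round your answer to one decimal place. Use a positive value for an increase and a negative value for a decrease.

Point-source spreading: ΔL = −20·log₁₀(r₂/r₁).
ΔL = −20·log₁₀(0.5) = +6.02 dB.

+6.0 dB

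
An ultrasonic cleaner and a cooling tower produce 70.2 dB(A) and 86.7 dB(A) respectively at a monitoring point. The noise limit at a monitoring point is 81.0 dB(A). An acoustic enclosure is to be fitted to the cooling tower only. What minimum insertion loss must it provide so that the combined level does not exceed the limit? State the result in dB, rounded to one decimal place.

Fixed contribution from the other source: Σ 10^(L/10) = 10^(70.2/10) = 1.047e+07 (70.20 dB(A)).
To meet 81.0 dB(A) overall, the treated cooling tower may contribute at most 10^(81.0/10) − 1.047e+07 = 1.154e+08, i.e. 80.62 dB(A).
So the cooling tower must be reduced from 86.7 to 80.62 dB(A): IL = 6.08 dB.

6.1 dB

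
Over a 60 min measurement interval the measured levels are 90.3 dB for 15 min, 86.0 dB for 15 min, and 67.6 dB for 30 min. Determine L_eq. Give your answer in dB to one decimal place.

85.7 dB

Weight each interval's intensity by its duration and average over T = 60 min:
Σ tᵢ·10^(Lᵢ/10) = 15·10^(90.3/10) + 15·10^(86.0/10) + 30·10^(67.6/10) = 2.222e+10.
L_eq = 10·log₁₀(2.222e+10/60) = 85.69 dB.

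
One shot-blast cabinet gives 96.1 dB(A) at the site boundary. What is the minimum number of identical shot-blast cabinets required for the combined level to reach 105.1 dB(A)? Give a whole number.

8

The shortfall is 105.1 − 96.1 = 9.0 dB, and N units add 10·log₁₀ N, so need 10·log₁₀ N ≥ 9.0.
N ≥ 10^(9.0/10) = 7.943, so N = 8.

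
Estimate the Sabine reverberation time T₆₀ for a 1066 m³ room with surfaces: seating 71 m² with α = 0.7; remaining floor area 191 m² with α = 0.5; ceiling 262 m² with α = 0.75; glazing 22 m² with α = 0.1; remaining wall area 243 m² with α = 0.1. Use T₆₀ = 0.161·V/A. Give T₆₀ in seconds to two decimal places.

0.47 s

Summing Sᵢαᵢ: 71·0.7 + 191·0.5 + 262·0.75 + 22·0.1 + 243·0.1 = 368.20 m².
T₆₀ = 0.161 × 1066 / 368.20 = 0.466 s.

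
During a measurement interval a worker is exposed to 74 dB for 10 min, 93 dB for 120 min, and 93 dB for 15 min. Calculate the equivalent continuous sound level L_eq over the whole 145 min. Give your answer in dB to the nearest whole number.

The energy average is taken in the linear domain: L_eq = 10·log₁₀[(Σ tᵢ·10^(Lᵢ/10))/T], T = 145 min.
Σ tᵢ·10^(Lᵢ/10) = 10·10^(74/10) + 120·10^(93/10) + 15·10^(93/10) = 2.696e+11.
L_eq = 10·log₁₀(2.696e+11/145) = 92.69 dB.

93 dB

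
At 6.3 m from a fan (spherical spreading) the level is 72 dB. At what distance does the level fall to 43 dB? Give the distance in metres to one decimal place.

Point-source spreading drops the level by 20·log₁₀(r₂/r₁); inverting, r₂/r₁ = 10^(ΔL/20).
r₂ = 6.3·10^((72−43)/20) = 6.3·10^(29.0/20) = 177.56 m.

177.6 m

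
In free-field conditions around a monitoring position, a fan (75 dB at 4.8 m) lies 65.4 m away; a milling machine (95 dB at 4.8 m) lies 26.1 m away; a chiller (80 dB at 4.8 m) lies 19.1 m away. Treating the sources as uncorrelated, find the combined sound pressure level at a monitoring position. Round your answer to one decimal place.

80.5 dB

First find each source's level at the receiver (point-source: −20·log₁₀(r/r_ref)), then combine on an intensity basis.
fan: 75 − 20·log₁₀(65.4/4.8) = 75 − 22.69 = 52.31 dB.
milling machine: 95 − 20·log₁₀(26.1/4.8) = 95 − 14.71 = 80.29 dB.
chiller: 80 − 20·log₁₀(19.1/4.8) = 80 − 12.00 = 68.00 dB.
Σ 10^(L/10) = 1.134e+08 → L_total = 10·log₁₀(1.134e+08) = 80.55 dB.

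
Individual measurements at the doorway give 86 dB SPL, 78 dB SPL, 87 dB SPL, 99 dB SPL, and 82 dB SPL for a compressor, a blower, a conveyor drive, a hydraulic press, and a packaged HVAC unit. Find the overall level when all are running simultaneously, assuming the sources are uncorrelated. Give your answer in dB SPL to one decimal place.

99.6 dB SPL

For uncorrelated sources the intensities add, so convert each level to linear form, sum, and take 10·log₁₀ of the total.
Σ 10^(L/10) = 10^(86/10) + 10^(78/10) + 10^(87/10) + 10^(99/10) + 10^(82/10) = 9.064e+09.
L_total = 10·log₁₀(9.064e+09) = 99.57 dB SPL.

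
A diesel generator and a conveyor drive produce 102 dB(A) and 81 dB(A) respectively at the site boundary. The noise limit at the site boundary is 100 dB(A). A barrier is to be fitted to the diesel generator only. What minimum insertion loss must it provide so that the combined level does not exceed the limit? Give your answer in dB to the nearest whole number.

Fixed contribution from the other source: Σ 10^(L/10) = 10^(81/10) = 1.259e+08 (81.00 dB(A)).
To meet 100 dB(A) overall, the treated diesel generator may contribute at most 10^(100/10) − 1.259e+08 = 9.874e+09, i.e. 99.94 dB(A).
Required insertion loss = 102 − 99.94 = 2.06 dB.

2 dB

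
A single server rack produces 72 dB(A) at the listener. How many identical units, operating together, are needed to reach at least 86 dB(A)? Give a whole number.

Need L₁ + 10·log₁₀ N ≥ 86, i.e. log₁₀ N ≥ 1.40.
N ≥ 10^(14.0/10) = 25.119, so N = 26.

26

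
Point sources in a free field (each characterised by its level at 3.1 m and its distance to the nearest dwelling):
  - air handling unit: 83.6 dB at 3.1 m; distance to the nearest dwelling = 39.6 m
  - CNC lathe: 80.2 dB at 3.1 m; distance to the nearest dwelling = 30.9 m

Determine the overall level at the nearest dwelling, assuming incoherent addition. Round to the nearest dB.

Propagate each source to the receiver with L = L_ref − 20·log₁₀(r/r_ref), then add intensities.
air handling unit: 83.6 − 20·log₁₀(39.6/3.1) = 83.6 − 22.13 = 61.47 dB.
CNC lathe: 80.2 − 20·log₁₀(30.9/3.1) = 80.2 − 19.97 = 60.23 dB.
Σ 10^(L/10) = 2.458e+06 → L_total = 10·log₁₀(2.458e+06) = 63.91 dB.

64 dB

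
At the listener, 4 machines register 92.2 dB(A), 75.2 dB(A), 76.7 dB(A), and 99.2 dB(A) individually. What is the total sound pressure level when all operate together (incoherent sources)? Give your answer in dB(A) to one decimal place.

For uncorrelated sources the intensities add, so convert each level to linear form, sum, and take 10·log₁₀ of the total.
Σ 10^(L/10) = 10^(92.2/10) + 10^(75.2/10) + 10^(76.7/10) + 10^(99.2/10) = 1.006e+10.
L_total = 10·log₁₀(1.006e+10) = 100.02 dB(A).

100.0 dB(A)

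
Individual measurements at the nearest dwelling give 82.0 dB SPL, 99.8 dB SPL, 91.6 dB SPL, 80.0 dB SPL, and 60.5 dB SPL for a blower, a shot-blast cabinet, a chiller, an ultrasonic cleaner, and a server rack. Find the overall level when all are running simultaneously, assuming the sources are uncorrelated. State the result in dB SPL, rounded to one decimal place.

For uncorrelated sources the intensities add, so convert each level to linear form, sum, and take 10·log₁₀ of the total.
Σ 10^(L/10) = 10^(82.0/10) + 10^(99.8/10) + 10^(91.6/10) + 10^(80.0/10) + 10^(60.5/10) = 1.125e+10.
L_total = 10·log₁₀(1.125e+10) = 100.51 dB SPL.

100.5 dB SPL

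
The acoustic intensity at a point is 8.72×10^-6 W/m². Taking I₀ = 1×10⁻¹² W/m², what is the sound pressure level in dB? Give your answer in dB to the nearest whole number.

69 dB

Dividing by I₀ shifts the exponent by 12: I/I₀ = 8.72×10^6.
L = 10·(0.9405 + 6) = 69.41 dB.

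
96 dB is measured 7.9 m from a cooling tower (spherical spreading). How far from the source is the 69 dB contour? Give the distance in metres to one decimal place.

For a point source L₁ − L₂ = 20·log₁₀(r₂/r₁), so r₂ = r₁·10^((L₁−L₂)/20).
r₂ = 7.9·10^((96−69)/20) = 7.9·10^(27.0/20) = 176.86 m.

176.9 m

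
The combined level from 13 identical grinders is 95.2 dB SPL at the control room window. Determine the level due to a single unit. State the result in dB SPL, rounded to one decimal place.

For N identical incoherent sources L_total = L₁ + 10·log₁₀ N, so L₁ = 95.2 − 10·log₁₀(13) = 95.2 − 11.139.

84.1 dB SPL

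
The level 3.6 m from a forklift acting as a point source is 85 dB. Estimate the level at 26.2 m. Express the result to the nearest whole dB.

68 dB

Spherical spreading from a point source gives a 20·log₁₀(r₂/r₁) drop.
L₂ = 85 − 20·log₁₀(26.2/3.6) = 85 − 17.240 = 67.76 dB.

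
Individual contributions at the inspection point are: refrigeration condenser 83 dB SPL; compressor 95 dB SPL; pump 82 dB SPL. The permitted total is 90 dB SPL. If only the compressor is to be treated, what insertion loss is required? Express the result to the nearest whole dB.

7 dB

Fixed contribution from the other sources: Σ 10^(L/10) = 10^(83/10) + 10^(82/10) = 3.580e+08 (85.54 dB SPL).
To meet 90 dB SPL overall, the treated compressor may contribute at most 10^(90/10) − 3.580e+08 = 6.420e+08, i.e. 88.08 dB SPL.
So the compressor must be reduced from 95 to 88.08 dB SPL: IL = 6.92 dB.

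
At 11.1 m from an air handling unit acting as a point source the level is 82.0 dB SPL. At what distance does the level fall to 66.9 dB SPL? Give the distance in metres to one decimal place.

63.1 m

Point-source spreading drops the level by 20·log₁₀(r₂/r₁); inverting, r₂/r₁ = 10^(ΔL/20).
r₂ = 11.1·10^((82.0−66.9)/20) = 11.1·10^(15.1/20) = 63.14 m.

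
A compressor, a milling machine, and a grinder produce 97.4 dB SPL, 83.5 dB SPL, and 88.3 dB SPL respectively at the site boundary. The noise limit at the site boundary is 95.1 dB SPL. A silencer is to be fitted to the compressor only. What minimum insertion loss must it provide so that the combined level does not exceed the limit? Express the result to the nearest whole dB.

4 dB

Everything except the compressor sums to 10^(83.5/10) + 10^(88.3/10) = 9.000e+08 in linear terms, 89.54 dB SPL.
The limit corresponds to 10^(95.1/10) = 3.236e+09; subtracting the fixed part leaves 2.336e+09 for the compressor, i.e. 93.68 dB SPL.
So the compressor must be reduced from 97.4 to 93.68 dB SPL: IL = 3.72 dB.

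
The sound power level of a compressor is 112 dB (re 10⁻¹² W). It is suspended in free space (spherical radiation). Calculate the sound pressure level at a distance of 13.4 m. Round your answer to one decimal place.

78.5 dB

L_p = L_w − 10·log₁₀(4π·r²) with r = 13.4 m.
4π·r² = 2256 m², 10·log₁₀ of that is 33.534 dB.
L_p = 112 − 33.534 = 78.47 dB.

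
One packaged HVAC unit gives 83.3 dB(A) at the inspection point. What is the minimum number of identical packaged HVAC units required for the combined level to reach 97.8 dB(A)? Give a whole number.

29

The shortfall is 97.8 − 83.3 = 14.5 dB, and N units add 10·log₁₀ N, so need 10·log₁₀ N ≥ 14.5.
N ≥ 10^(14.5/10) = 28.184, so N = 29.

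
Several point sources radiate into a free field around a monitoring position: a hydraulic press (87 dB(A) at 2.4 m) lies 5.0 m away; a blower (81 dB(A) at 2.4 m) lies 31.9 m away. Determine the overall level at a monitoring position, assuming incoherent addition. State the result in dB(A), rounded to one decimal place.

Apply inverse-square spreading to bring every level to the receiver, then sum 10^(L/10).
hydraulic press: 87 − 20·log₁₀(5.0/2.4) = 87 − 6.38 = 80.62 dB(A).
blower: 81 − 20·log₁₀(31.9/2.4) = 81 − 22.47 = 58.53 dB(A).
Σ 10^(L/10) = 1.162e+08 → L_total = 10·log₁₀(1.162e+08) = 80.65 dB(A).

80.7 dB(A)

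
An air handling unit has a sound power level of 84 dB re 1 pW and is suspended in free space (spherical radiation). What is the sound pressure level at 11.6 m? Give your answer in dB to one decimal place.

L_p = L_w − 10·log₁₀(4π·r²) with r = 11.6 m.
4π·r² = 1691 m², 10·log₁₀ of that is 32.281 dB.
L_p = 84 − 32.281 = 51.72 dB.

51.7 dB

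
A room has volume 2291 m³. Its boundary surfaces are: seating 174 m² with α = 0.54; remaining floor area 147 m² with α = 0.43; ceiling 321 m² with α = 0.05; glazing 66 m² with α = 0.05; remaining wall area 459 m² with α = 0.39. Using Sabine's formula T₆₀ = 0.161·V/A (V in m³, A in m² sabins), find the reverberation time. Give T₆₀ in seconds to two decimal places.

1.04 s

Total absorption A = 174·0.54 + 147·0.43 + 321·0.05 + 66·0.05 + 459·0.39 = 355.53 m² sabins.
T₆₀ = 0.161·V/A = 0.161·2291/355.53 = 1.037 s.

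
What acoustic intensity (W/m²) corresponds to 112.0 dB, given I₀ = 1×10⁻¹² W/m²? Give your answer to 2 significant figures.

0.16 W/m²

I = I₀·10^(L/10) = 10⁻¹² × 10^(112.0/10) = 10^(-0.800).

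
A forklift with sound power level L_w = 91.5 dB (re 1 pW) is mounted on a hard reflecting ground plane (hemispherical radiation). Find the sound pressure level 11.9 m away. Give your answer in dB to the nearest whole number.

Free-field hemispherical radiation: L_p = L_w − 10·log₁₀(2π·r²), r = 11.9 m.
2π·r² = 889.8 m², 10·log₁₀ of that is 29.493 dB.
L_p = 91.5 − 29.493 = 62.01 dB.

62 dB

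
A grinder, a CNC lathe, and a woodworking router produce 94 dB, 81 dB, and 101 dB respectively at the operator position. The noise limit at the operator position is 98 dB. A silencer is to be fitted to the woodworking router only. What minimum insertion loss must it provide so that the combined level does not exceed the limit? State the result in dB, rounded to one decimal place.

Fixed contribution from the other sources: Σ 10^(L/10) = 10^(94/10) + 10^(81/10) = 2.638e+09 (94.21 dB).
The limit corresponds to 10^(98/10) = 6.310e+09; subtracting the fixed part leaves 3.672e+09 for the woodworking router, i.e. 95.65 dB.
Required insertion loss = 101 − 95.65 = 5.35 dB.

5.4 dB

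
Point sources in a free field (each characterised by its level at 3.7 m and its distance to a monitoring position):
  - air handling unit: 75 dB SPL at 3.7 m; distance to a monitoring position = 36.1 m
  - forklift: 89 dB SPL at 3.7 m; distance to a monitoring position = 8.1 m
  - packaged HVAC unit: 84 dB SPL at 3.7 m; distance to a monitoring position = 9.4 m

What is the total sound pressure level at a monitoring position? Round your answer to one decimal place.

83.1 dB SPL

Propagate each source to the receiver with L = L_ref − 20·log₁₀(r/r_ref), then add intensities.
air handling unit: 75 − 20·log₁₀(36.1/3.7) = 75 − 19.79 = 55.21 dB SPL.
forklift: 89 − 20·log₁₀(8.1/3.7) = 89 − 6.81 = 82.19 dB SPL.
packaged HVAC unit: 84 − 20·log₁₀(9.4/3.7) = 84 − 8.10 = 75.90 dB SPL.
Σ 10^(L/10) = 2.050e+08 → L_total = 10·log₁₀(2.050e+08) = 83.12 dB SPL.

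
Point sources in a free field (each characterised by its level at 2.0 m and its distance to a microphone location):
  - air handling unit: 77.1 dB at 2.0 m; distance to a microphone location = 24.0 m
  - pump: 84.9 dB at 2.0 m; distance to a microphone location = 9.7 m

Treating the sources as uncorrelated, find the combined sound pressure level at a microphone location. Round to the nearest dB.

Apply inverse-square spreading to bring every level to the receiver, then sum 10^(L/10).
air handling unit: 77.1 − 20·log₁₀(24.0/2.0) = 77.1 − 21.58 = 55.52 dB.
pump: 84.9 − 20·log₁₀(9.7/2.0) = 84.9 − 13.71 = 71.19 dB.
Σ 10^(L/10) = 1.349e+07 → L_total = 10·log₁₀(1.349e+07) = 71.30 dB.

71 dB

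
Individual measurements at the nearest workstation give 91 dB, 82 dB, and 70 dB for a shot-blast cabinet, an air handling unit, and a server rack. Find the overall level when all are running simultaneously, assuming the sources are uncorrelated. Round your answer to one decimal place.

Incoherent sources combine by intensity addition: L_total = 10·log₁₀(Σ 10^(L_i/10)).
Σ 10^(L/10) = 10^(91/10) + 10^(82/10) + 10^(70/10) = 1.427e+09.
L_total = 10·log₁₀(1.427e+09) = 91.55 dB.

91.5 dB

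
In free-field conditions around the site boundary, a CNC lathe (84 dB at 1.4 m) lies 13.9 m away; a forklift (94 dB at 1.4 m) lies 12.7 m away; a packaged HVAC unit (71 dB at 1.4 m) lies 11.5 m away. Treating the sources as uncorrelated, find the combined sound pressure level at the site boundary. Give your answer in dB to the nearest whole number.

75 dB

Apply inverse-square spreading to bring every level to the receiver, then sum 10^(L/10).
CNC lathe: 84 − 20·log₁₀(13.9/1.4) = 84 − 19.94 = 64.06 dB.
forklift: 94 − 20·log₁₀(12.7/1.4) = 94 − 19.15 = 74.85 dB.
packaged HVAC unit: 71 − 20·log₁₀(11.5/1.4) = 71 − 18.29 = 52.71 dB.
Σ 10^(L/10) = 3.326e+07 → L_total = 10·log₁₀(3.326e+07) = 75.22 dB.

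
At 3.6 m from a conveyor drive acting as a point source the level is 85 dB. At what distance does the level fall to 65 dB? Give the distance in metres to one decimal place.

For a point source L₁ − L₂ = 20·log₁₀(r₂/r₁), so r₂ = r₁·10^((L₁−L₂)/20).
r₂ = 3.6·10^((85−65)/20) = 3.6·10^(20.0/20) = 36.00 m.

36.0 m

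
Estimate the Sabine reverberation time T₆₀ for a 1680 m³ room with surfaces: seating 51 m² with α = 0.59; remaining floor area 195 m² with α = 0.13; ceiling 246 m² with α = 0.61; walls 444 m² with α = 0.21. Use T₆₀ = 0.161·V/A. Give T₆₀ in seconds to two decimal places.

Summing Sᵢαᵢ: 51·0.59 + 195·0.13 + 246·0.61 + 444·0.21 = 298.74 m².
T₆₀ = 0.161·V/A = 0.161·1680/298.74 = 0.905 s.

0.91 s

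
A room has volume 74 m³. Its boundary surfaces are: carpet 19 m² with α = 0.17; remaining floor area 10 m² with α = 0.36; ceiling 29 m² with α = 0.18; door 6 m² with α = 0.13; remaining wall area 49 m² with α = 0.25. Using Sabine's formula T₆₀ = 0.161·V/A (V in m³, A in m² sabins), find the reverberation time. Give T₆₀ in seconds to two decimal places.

Summing Sᵢαᵢ: 19·0.17 + 10·0.36 + 29·0.18 + 6·0.13 + 49·0.25 = 25.08 m².
T₆₀ = 0.161·V/A = 0.161·74/25.08 = 0.475 s.

0.48 s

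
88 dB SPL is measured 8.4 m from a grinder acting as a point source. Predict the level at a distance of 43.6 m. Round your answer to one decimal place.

73.7 dB SPL

Spherical spreading from a point source gives a 20·log₁₀(r₂/r₁) drop.
L₂ = 88 − 20·log₁₀(43.6/8.4) = 88 − 14.304 = 73.70 dB SPL.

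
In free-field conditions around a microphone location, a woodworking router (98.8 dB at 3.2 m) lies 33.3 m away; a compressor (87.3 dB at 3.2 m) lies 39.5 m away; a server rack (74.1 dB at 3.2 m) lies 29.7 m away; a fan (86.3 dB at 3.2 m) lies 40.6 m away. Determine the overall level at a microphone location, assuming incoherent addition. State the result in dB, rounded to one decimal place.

Apply inverse-square spreading to bring every level to the receiver, then sum 10^(L/10).
woodworking router: 98.8 − 20·log₁₀(33.3/3.2) = 98.8 − 20.35 = 78.45 dB.
compressor: 87.3 − 20·log₁₀(39.5/3.2) = 87.3 − 21.83 = 65.47 dB.
server rack: 74.1 − 20·log₁₀(29.7/3.2) = 74.1 − 19.35 = 54.75 dB.
fan: 86.3 − 20·log₁₀(40.6/3.2) = 86.3 − 22.07 = 64.23 dB.
Σ 10^(L/10) = 7.652e+07 → L_total = 10·log₁₀(7.652e+07) = 78.84 dB.

78.8 dB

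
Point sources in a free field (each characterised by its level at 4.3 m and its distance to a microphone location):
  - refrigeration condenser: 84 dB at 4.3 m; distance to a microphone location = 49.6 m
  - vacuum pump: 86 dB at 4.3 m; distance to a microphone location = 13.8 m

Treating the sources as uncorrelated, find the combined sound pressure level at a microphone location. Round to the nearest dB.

Apply inverse-square spreading to bring every level to the receiver, then sum 10^(L/10).
refrigeration condenser: 84 − 20·log₁₀(49.6/4.3) = 84 − 21.24 = 62.76 dB.
vacuum pump: 86 − 20·log₁₀(13.8/4.3) = 86 − 10.13 = 75.87 dB.
Σ 10^(L/10) = 4.054e+07 → L_total = 10·log₁₀(4.054e+07) = 76.08 dB.

76 dB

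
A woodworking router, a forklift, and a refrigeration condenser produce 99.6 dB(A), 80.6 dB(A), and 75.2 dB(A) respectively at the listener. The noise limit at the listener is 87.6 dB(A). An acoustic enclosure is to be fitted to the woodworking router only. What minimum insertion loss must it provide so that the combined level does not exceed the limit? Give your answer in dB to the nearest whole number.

13 dB

Everything except the woodworking router sums to 10^(80.6/10) + 10^(75.2/10) = 1.479e+08 in linear terms, 81.70 dB(A).
The limit corresponds to 10^(87.6/10) = 5.754e+08; subtracting the fixed part leaves 4.275e+08 for the woodworking router, i.e. 86.31 dB(A).
Required insertion loss = 99.6 − 86.31 = 13.29 dB.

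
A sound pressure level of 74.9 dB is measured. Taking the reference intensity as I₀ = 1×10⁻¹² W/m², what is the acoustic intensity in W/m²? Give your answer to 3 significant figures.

3.09e-05 W/m²

I/I₀ = 10^(74.9/10) = 3.09e+07, so I = 3.09e+07 × 10⁻¹² W/m².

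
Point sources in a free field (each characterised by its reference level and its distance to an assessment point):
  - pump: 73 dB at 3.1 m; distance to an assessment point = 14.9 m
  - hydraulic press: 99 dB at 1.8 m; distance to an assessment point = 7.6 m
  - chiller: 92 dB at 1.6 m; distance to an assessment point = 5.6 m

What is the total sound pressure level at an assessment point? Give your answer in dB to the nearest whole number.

First find each source's level at the receiver (point-source: −20·log₁₀(r/r_ref)), then combine on an intensity basis.
pump: 73 − 20·log₁₀(14.9/3.1) = 73 − 13.64 = 59.36 dB.
hydraulic press: 99 − 20·log₁₀(7.6/1.8) = 99 − 12.51 = 86.49 dB.
chiller: 92 − 20·log₁₀(5.6/1.6) = 92 − 10.88 = 81.12 dB.
Σ 10^(L/10) = 5.758e+08 → L_total = 10·log₁₀(5.758e+08) = 87.60 dB.

88 dB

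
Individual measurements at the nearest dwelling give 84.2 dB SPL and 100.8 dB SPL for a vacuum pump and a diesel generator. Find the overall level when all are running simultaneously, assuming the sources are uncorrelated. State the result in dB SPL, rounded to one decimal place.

100.9 dB SPL

For uncorrelated sources the intensities add, so convert each level to linear form, sum, and take 10·log₁₀ of the total.
Σ 10^(L/10) = 10^(84.2/10) + 10^(100.8/10) = 1.229e+10.
L_total = 10·log₁₀(1.229e+10) = 100.89 dB SPL.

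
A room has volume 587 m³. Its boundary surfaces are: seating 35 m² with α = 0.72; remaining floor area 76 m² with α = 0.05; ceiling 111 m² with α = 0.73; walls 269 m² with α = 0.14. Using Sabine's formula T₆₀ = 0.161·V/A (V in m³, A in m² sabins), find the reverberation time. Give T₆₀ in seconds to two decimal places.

Total absorption A = 35·0.72 + 76·0.05 + 111·0.73 + 269·0.14 = 147.69 m² sabins.
T₆₀ = 0.161 × 587 / 147.69 = 0.640 s.

0.64 s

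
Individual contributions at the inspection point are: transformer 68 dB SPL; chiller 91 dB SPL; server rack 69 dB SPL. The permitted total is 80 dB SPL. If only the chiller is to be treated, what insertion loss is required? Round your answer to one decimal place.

11.7 dB

Fixed contribution from the other sources: Σ 10^(L/10) = 10^(68/10) + 10^(69/10) = 1.425e+07 (71.54 dB SPL).
To meet 80 dB SPL overall, the treated chiller may contribute at most 10^(80/10) − 1.425e+07 = 8.575e+07, i.e. 79.33 dB SPL.
So the chiller must be reduced from 91 to 79.33 dB SPL: IL = 11.67 dB.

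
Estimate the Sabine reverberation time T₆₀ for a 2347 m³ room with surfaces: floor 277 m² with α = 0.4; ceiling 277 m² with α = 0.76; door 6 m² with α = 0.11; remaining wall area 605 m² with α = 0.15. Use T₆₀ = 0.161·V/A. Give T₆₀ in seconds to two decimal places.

Total absorption A = 277·0.4 + 277·0.76 + 6·0.11 + 605·0.15 = 412.73 m² sabins.
T₆₀ = 0.161 × 2347 / 412.73 = 0.916 s.

0.92 s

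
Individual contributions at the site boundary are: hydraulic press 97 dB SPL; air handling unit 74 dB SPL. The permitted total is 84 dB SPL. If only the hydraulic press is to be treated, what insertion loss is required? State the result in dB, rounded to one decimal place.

13.5 dB

The untreated sources together contribute 10^(74/10) = 2.512e+07, i.e. 74.00 dB SPL.
The limit corresponds to 10^(84/10) = 2.512e+08; subtracting the fixed part leaves 2.261e+08 for the hydraulic press, i.e. 83.54 dB SPL.
Required insertion loss = 97 − 83.54 = 13.46 dB.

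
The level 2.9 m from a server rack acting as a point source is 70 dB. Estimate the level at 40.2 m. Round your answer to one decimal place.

47.2 dB

For a point source, L₂ = L₁ − 20·log₁₀(r₂/r₁).
L₂ = 70 − 20·log₁₀(40.2/2.9) = 70 − 22.837 = 47.16 dB.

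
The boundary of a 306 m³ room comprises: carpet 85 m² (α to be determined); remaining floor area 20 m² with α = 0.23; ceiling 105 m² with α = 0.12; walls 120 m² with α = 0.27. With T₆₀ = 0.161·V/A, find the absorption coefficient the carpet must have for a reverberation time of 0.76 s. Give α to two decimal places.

Required total absorption A = 0.161·306/0.76 = 64.82 m².
Absorption from the other surfaces = 20·0.23 + 105·0.12 + 120·0.27 = 49.60 m², so the carpet must supply 15.22 m² over 85 m².
α = 15.22/85 = 0.179.

0.18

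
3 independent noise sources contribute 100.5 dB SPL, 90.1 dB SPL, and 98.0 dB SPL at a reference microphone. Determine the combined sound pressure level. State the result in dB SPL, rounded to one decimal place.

102.7 dB SPL

For uncorrelated sources the intensities add, so convert each level to linear form, sum, and take 10·log₁₀ of the total.
Σ 10^(L/10) = 10^(100.5/10) + 10^(90.1/10) + 10^(98.0/10) = 1.855e+10.
L_total = 10·log₁₀(1.855e+10) = 102.68 dB SPL.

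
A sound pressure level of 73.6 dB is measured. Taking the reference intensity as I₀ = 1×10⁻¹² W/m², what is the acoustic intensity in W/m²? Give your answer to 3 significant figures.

2.29e-05 W/m²

L = 10·log₁₀(I/I₀) ⇒ I = I₀·10^(L/10) = 10⁻¹² × 10^7.36.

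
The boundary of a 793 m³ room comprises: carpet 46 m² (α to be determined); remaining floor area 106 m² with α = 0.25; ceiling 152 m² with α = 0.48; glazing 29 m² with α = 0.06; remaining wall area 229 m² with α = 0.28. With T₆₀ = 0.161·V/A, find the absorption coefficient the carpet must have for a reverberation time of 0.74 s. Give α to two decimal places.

From T₆₀ = 0.161·V/A, the target T₆₀ = 0.74 s needs A = 0.161·793/0.74 = 172.53 m².
Absorption from the other surfaces = 106·0.25 + 152·0.48 + 29·0.06 + 229·0.28 = 165.32 m², so the carpet must supply 7.21 m² over 46 m².
α = 7.21/46 = 0.157.

0.16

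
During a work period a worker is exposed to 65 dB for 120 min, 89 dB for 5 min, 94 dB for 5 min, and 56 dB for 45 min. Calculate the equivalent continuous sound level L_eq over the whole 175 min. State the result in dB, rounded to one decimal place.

Weight each interval's intensity by its duration and average over T = 175 min:
Σ tᵢ·10^(Lᵢ/10) = 120·10^(65/10) + 5·10^(89/10) + 5·10^(94/10) + 45·10^(56/10) = 1.693e+10.
L_eq = 10·log₁₀(1.693e+10/175) = 79.86 dB.

79.9 dB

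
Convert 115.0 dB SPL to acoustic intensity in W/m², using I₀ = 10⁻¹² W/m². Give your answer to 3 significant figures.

I = I₀·10^(L/10) = 10⁻¹² × 10^(115.0/10) = 10^(-0.500).

0.316 W/m²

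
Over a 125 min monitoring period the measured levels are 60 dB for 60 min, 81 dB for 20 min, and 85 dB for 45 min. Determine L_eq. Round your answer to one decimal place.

81.3 dB

L_eq = 10·log₁₀[(1/T)·Σ tᵢ·10^(Lᵢ/10)] with T = 125 min.
Σ tᵢ·10^(Lᵢ/10) = 60·10^(60/10) + 20·10^(81/10) + 45·10^(85/10) = 1.681e+10.
L_eq = 10·log₁₀(1.681e+10/125) = 81.29 dB.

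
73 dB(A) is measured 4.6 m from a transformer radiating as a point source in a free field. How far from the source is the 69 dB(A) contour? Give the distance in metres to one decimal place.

7.3 m

The 4.0 dB drop corresponds to a distance ratio of 10^(4.0/20) for a point source.
r₂ = 4.6·10^((73−69)/20) = 4.6·10^(4.0/20) = 7.29 m.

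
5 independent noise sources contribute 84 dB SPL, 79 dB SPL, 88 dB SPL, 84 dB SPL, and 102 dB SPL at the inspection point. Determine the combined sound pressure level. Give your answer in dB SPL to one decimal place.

102.3 dB SPL

For uncorrelated sources the intensities add, so convert each level to linear form, sum, and take 10·log₁₀ of the total.
Σ 10^(L/10) = 10^(84/10) + 10^(79/10) + 10^(88/10) + 10^(84/10) + 10^(102/10) = 1.706e+10.
L_total = 10·log₁₀(1.706e+10) = 102.32 dB SPL.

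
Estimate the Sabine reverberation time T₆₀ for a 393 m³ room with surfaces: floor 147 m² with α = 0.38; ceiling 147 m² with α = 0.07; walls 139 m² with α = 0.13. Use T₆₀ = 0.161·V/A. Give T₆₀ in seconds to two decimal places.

Total absorption A = 147·0.38 + 147·0.07 + 139·0.13 = 84.22 m² sabins.
T₆₀ = 0.161 × 393 / 84.22 = 0.751 s.

0.75 s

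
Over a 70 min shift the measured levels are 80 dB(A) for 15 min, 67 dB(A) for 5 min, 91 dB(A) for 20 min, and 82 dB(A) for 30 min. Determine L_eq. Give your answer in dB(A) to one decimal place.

L_eq = 10·log₁₀[(1/T)·Σ tᵢ·10^(Lᵢ/10)] with T = 70 min.
Σ tᵢ·10^(Lᵢ/10) = 15·10^(80/10) + 5·10^(67/10) + 20·10^(91/10) + 30·10^(82/10) = 3.146e+10.
L_eq = 10·log₁₀(3.146e+10/70) = 86.53 dB(A).

86.5 dB(A)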